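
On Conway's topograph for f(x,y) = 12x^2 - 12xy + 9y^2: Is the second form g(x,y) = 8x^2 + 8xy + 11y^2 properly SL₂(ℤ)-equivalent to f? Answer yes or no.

D₁ = -288, D₂ = -288
f: translate: b→12 (≡-12 mod 24), so (12,-12,9)→(12,12,9)
f: flip: (12,12,9)→(9,-12,12)
f: translate: b→6 (≡-12 mod 18), so (9,-12,12)→(9,6,9)
f: reduced (well bottom): (9,6,9) with a≤c, −a<b≤a
g: reduced (well bottom): (8,8,11) with a≤c, −a<b≤a
reduced forms (9, 6, 9) vs (8, 8, 11) ⇒ inequivalent

no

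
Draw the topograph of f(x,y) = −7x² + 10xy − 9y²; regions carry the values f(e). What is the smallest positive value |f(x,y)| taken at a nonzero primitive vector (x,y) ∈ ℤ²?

translate: b→4 (≡-10 mod 14), so (7,-10,9)→(7,4,6)
flip: (7,4,6)→(6,-4,7)
reduced (well bottom): (6,-4,7) with a≤c, −a<b≤a
well minimum |f| = |-6| = 6 (negative-definite)

6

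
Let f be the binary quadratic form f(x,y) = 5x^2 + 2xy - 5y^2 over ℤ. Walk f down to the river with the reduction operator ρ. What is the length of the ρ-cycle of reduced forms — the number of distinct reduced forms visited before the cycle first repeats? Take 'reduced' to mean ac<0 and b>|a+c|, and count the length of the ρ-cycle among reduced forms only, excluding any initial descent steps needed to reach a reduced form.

D = 104, ⌊√D⌋ = 10
river: ρ → (-5,8,2)
river: ρ → (2,8,-5)
river: ρ → (-5,2,5)
river: ρ → (5,8,-2)
river: ρ → (-2,8,5)
river: ρ → (5,2,-5)
ρ-cycle length = 6 (tail of 0 descent steps not counted)

6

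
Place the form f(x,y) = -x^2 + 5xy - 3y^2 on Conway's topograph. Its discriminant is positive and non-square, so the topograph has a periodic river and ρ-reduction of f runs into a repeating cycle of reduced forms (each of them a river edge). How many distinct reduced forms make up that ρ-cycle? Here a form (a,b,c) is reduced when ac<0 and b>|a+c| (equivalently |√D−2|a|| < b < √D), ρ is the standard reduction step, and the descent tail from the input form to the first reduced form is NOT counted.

D = 13, ⌊√D⌋ = 3
descent: ρ → (-3,1,1)
descent: ρ → (1,3,-1)  [lands on river]
river: ρ → (-1,3,1)
ρ-cycle length = 2 (tail of 2 descent steps not counted)

2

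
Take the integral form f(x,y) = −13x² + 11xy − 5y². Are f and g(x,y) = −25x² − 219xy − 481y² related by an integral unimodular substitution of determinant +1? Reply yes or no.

D₁ = -139, D₂ = -139
f is negative-definite; reduce −f:
−f: flip: (13,-11,5)→(5,11,13)
−f: translate: b→1 (≡11 mod 10), so (5,11,13)→(5,1,7)
−f: reduced (well bottom): (5,1,7) with a≤c, −a<b≤a
flip sign back: reduced form of f is (-5,-1,-7)
g is negative-definite; reduce −g:
−g: translate: b→19 (≡219 mod 50), so (25,219,481)→(25,19,5)
−g: flip: (25,19,5)→(5,-19,25)
−g: translate: b→1 (≡-19 mod 10), so (5,-19,25)→(5,1,7)
−g: reduced (well bottom): (5,1,7) with a≤c, −a<b≤a
flip sign back: reduced form of g is (-5,-1,-7)
reduced forms (-5, -1, -7) vs (-5, -1, -7) ⇒ equivalent

yes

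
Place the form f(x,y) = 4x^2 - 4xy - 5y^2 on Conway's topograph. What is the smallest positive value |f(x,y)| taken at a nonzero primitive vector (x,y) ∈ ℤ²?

descent: ρ → (-5,4,4)  [lands on river]
river: ρ → (4,4,-5)
river: ρ → (-5,6,3)
river: ρ → (3,6,-5)
closes: descent 1, river 4
min |a| on river = 3

3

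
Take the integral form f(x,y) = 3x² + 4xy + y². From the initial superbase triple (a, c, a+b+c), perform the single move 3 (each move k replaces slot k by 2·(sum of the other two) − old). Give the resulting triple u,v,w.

start (3,1,8) = (f(1,0),f(0,1),f(1,1))
replace slot 3: 2·(3+1) − 8 = 0 → (3,1,0)

3,1,0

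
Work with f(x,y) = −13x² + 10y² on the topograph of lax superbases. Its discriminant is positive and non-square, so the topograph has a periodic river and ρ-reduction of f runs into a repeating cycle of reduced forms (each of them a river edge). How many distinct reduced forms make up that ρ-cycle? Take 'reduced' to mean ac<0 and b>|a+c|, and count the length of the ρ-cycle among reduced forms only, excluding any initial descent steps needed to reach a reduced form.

D = 520, ⌊√D⌋ = 22
descent: ρ → (10,20,-3)  [lands on river]
river: ρ → (-3,22,3)
river: ρ → (3,20,-10)
river: ρ → (-10,20,3)
river: ρ → (3,22,-3)
river: ρ → (-3,20,10)
ρ-cycle length = 6 (tail of 1 descent step not counted)

6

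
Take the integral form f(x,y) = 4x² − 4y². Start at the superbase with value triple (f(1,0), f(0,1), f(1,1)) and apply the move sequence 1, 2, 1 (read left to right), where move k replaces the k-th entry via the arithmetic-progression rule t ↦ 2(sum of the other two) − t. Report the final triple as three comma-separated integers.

start (4,-4,0) = (f(1,0),f(0,1),f(1,1))
replace slot 1: 2·((-4)+0) − 4 = -12 → (-12,-4,0)
replace slot 2: 2·((-12)+0) − (-4) = -20 → (-12,-20,0)
replace slot 1: 2·((-20)+0) − (-12) = -28 → (-28,-20,0)

-28,-20,0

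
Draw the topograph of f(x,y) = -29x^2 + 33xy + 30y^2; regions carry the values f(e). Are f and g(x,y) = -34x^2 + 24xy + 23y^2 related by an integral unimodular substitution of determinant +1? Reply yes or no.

D₁ = 4569, D₂ = 3704
discriminants differ ⇒ not SL₂(ℤ)-equivalent

no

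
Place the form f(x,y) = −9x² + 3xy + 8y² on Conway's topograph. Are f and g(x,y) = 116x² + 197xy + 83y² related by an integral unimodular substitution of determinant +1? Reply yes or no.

D₁ = 297, D₂ = 297
river cycle of f (length 10): (8, 13, -4), (-4, 11, 11), (11, 11, -4), (-4, 13, 8), (8, 3, -9), (-9, 15, 2), (2, 17, -1), (-1, 17, 2), (2, 15, -9), (-9, 3, 8)
river cycle of g (length 10): (2, 15, -9), (-9, 3, 8), (8, 13, -4), (-4, 11, 11), (11, 11, -4), (-4, 13, 8), (8, 3, -9), (-9, 15, 2), (2, 17, -1), (-1, 17, 2)
cycles coincide ⇒ equivalent

yes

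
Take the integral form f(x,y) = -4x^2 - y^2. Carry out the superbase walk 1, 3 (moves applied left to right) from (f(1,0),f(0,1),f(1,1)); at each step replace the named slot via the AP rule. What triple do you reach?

start (-4,-1,-5) = (f(1,0),f(0,1),f(1,1))
replace slot 1: 2·((-1)+(-5)) − (-4) = -8 → (-8,-1,-5)
replace slot 3: 2·((-8)+(-1)) − (-5) = -13 → (-8,-1,-13)

-8,-1,-13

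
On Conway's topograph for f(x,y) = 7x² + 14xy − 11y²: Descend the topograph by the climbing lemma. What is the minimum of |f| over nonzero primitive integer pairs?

river: ρ → (-11,8,10)
river: ρ → (10,12,-9)
river: ρ → (-9,6,13)
river: ρ → (13,20,-2)
river: ρ → (-2,20,13)
river: ρ → (13,6,-9)
river: ρ → (-9,12,10)
river: ρ → (10,8,-11)
river: ρ → (-11,14,7)
river: ρ → (7,14,-11)
closes: descent 0, river 10
min |a| on river = 2

2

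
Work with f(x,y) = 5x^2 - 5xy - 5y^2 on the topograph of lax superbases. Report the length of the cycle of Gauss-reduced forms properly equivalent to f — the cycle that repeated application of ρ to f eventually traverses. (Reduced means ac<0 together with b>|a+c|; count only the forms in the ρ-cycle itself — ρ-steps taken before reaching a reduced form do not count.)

D = 125, ⌊√D⌋ = 11
descent: ρ → (-5,5,5)  [lands on river]
river: ρ → (5,5,-5)
ρ-cycle length = 2 (tail of 1 descent step not counted)

2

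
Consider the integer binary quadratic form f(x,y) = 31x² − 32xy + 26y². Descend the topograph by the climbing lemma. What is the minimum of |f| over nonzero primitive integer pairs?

translate: b→30 (≡-32 mod 62), so (31,-32,26)→(31,30,25)
flip: (31,30,25)→(25,-30,31)
translate: b→20 (≡-30 mod 50), so (25,-30,31)→(25,20,26)
reduced (well bottom): (25,20,26) with a≤c, −a<b≤a
well minimum = a = 25

25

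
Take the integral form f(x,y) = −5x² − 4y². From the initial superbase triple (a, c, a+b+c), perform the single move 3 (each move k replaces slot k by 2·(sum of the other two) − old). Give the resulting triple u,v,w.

start (-5,-4,-9) = (f(1,0),f(0,1),f(1,1))
replace slot 3: 2·((-5)+(-4)) − (-9) = -9 → (-5,-4,-9)

-5,-4,-9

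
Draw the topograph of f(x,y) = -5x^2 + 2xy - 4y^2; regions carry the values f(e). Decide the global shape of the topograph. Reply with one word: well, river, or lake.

D = b²−4ac = 2² − 4·(-5)·(-4) = -76
D < 0 ⇒ definite ⇒ every region one sign ⇒ single well

well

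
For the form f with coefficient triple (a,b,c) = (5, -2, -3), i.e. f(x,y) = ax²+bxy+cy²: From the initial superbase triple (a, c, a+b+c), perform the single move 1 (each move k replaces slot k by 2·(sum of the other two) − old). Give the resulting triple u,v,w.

start (5,-3,0) = (f(1,0),f(0,1),f(1,1))
replace slot 1: 2·((-3)+0) − 5 = -11 → (-11,-3,0)

-11,-3,0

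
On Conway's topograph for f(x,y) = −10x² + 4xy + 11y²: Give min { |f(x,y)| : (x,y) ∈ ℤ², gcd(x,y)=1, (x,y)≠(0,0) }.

river: ρ → (11,18,-3)
river: ρ → (-3,18,11)
river: ρ → (11,4,-10)
river: ρ → (-10,16,5)
river: ρ → (5,14,-13)
river: ρ → (-13,12,6)
river: ρ → (6,12,-13)
river: ρ → (-13,14,5)
river: ρ → (5,16,-10)
river: ρ → (-10,4,11)
closes: descent 0, river 10
min |a| on river = 3

3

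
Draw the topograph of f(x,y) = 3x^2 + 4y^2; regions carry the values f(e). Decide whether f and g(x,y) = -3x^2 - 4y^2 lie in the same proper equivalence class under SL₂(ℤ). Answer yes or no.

D₁ = -48, D₂ = -48
f: reduced (well bottom): (3,0,4) with a≤c, −a<b≤a
g is negative-definite; reduce −g:
−g: reduced (well bottom): (3,0,4) with a≤c, −a<b≤a
flip sign back: reduced form of g is (-3,0,-4)
reduced forms (3, 0, 4) vs (-3, 0, -4) ⇒ inequivalent

no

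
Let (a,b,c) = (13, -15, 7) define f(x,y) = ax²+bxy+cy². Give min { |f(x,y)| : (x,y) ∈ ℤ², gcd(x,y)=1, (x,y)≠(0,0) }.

translate: b→11 (≡-15 mod 26), so (13,-15,7)→(13,11,5)
flip: (13,11,5)→(5,-11,13)
translate: b→-1 (≡-11 mod 10), so (5,-11,13)→(5,-1,7)
reduced (well bottom): (5,-1,7) with a≤c, −a<b≤a
well minimum = a = 5

5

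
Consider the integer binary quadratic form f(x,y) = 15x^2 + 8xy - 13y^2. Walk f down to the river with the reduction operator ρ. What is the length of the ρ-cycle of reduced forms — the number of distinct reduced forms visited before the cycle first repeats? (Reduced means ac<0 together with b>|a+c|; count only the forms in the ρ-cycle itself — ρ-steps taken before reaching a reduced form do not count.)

D = 844, ⌊√D⌋ = 29
river: ρ → (-13,18,10)
river: ρ → (10,22,-9)
river: ρ → (-9,14,18)
river: ρ → (18,22,-5)
river: ρ → (-5,28,3)
river: ρ → (3,26,-14)
river: ρ → (-14,2,15)
river: ρ → (15,28,-1)
river: ρ → (-1,28,15)
river: ρ → (15,2,-14)
river: ρ → (-14,26,3)
river: ρ → (3,28,-5)
river: ρ → (-5,22,18)
river: ρ → (18,14,-9)
river: ρ → (-9,22,10)
river: ρ → (10,18,-13)
river: ρ → (-13,8,15)
river: ρ → (15,22,-6)
river: ρ → (-6,26,7)
river: ρ → (7,16,-21)
river: ρ → (-21,26,2)
river: ρ → (2,26,-21)
river: ρ → (-21,16,7)
river: ρ → (7,26,-6)
river: ρ → (-6,22,15)
river: ρ → (15,8,-13)
ρ-cycle length = 26 (tail of 0 descent steps not counted)

26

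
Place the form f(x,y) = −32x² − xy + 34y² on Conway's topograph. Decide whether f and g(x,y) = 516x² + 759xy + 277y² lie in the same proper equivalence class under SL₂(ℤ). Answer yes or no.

D₁ = 4353, D₂ = 4353
river cycle of f (length 4): (-32, 63, 3), (3, 63, -32), (-32, 65, 1), (1, 65, -32)
river cycle of g (length 4): (-32, 63, 3), (3, 63, -32), (-32, 65, 1), (1, 65, -32)
cycles coincide ⇒ equivalent

yes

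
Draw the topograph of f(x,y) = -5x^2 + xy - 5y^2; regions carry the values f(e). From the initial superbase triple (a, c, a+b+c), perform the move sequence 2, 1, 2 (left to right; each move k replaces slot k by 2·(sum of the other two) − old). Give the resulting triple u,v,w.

start (-5,-5,-9) = (f(1,0),f(0,1),f(1,1))
replace slot 2: 2·((-5)+(-9)) − (-5) = -23 → (-5,-23,-9)
replace slot 1: 2·((-23)+(-9)) − (-5) = -59 → (-59,-23,-9)
replace slot 2: 2·((-59)+(-9)) − (-23) = -113 → (-59,-113,-9)

-59,-113,-9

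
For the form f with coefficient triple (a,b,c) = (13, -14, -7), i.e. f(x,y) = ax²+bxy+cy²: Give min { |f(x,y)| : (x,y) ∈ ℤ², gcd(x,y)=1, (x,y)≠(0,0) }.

descent: ρ → (-7,14,13)  [lands on river]
river: ρ → (13,12,-8)
river: ρ → (-8,20,5)
river: ρ → (5,20,-8)
river: ρ → (-8,12,13)
river: ρ → (13,14,-7)
closes: descent 1, river 6
min |a| on river = 5

5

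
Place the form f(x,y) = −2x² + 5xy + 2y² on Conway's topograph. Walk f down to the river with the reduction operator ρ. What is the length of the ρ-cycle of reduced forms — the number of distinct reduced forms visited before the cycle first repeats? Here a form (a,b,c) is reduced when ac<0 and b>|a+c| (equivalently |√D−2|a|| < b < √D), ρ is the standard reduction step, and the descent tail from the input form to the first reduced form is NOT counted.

D = 41, ⌊√D⌋ = 6
river: ρ → (2,3,-4)
river: ρ → (-4,5,1)
river: ρ → (1,5,-4)
river: ρ → (-4,3,2)
river: ρ → (2,5,-2)
river: ρ → (-2,3,4)
river: ρ → (4,5,-1)
river: ρ → (-1,5,4)
river: ρ → (4,3,-2)
river: ρ → (-2,5,2)
ρ-cycle length = 10 (tail of 0 descent steps not counted)

10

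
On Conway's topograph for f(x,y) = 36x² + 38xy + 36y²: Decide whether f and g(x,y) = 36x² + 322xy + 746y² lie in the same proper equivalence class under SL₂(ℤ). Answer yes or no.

D₁ = -3740, D₂ = -3740
f: translate: b→-34 (≡38 mod 72), so (36,38,36)→(36,-34,34)
f: flip: (36,-34,34)→(34,34,36)
f: reduced (well bottom): (34,34,36) with a≤c, −a<b≤a
g: translate: b→34 (≡322 mod 72), so (36,322,746)→(36,34,34)
g: flip: (36,34,34)→(34,-34,36)
g: translate: b→34 (≡-34 mod 68), so (34,-34,36)→(34,34,36)
g: reduced (well bottom): (34,34,36) with a≤c, −a<b≤a
reduced forms (34, 34, 36) vs (34, 34, 36) ⇒ equivalent

yes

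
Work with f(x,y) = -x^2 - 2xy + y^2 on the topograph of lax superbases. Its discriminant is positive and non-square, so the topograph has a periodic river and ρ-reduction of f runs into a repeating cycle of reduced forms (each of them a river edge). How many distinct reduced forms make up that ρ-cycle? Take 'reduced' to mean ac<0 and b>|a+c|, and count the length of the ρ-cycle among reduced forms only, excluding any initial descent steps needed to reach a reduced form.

D = 8, ⌊√D⌋ = 2
descent: ρ → (1,2,-1)  [lands on river]
river: ρ → (-1,2,1)
ρ-cycle length = 2 (tail of 1 descent step not counted)

2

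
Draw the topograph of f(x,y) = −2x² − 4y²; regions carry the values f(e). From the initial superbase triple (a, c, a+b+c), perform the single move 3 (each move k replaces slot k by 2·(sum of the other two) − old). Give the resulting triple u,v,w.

start (-2,-4,-6) = (f(1,0),f(0,1),f(1,1))
replace slot 3: 2·((-2)+(-4)) − (-6) = -6 → (-2,-4,-6)

-2,-4,-6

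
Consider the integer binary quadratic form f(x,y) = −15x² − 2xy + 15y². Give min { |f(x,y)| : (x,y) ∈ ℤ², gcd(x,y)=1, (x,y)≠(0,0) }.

descent: ρ → (15,2,-15)  [lands on river]
river: ρ → (-15,28,2)
river: ρ → (2,28,-15)
river: ρ → (-15,2,15)
river: ρ → (15,28,-2)
river: ρ → (-2,28,15)
closes: descent 1, river 6
min |a| on river = 2

2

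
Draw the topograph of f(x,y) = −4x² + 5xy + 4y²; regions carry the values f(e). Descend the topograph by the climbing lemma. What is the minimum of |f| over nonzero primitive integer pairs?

river: ρ → (4,3,-5)
river: ρ → (-5,7,2)
river: ρ → (2,9,-1)
river: ρ → (-1,9,2)
river: ρ → (2,7,-5)
river: ρ → (-5,3,4)
river: ρ → (4,5,-4)
river: ρ → (-4,3,5)
river: ρ → (5,7,-2)
river: ρ → (-2,9,1)
river: ρ → (1,9,-2)
river: ρ → (-2,7,5)
river: ρ → (5,3,-4)
river: ρ → (-4,5,4)
closes: descent 0, river 14
min |a| on river = 1

1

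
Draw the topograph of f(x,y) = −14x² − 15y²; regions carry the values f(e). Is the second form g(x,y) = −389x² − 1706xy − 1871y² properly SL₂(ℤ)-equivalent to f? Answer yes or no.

D₁ = -840, D₂ = -840
f is negative-definite; reduce −f:
−f: reduced (well bottom): (14,0,15) with a≤c, −a<b≤a
flip sign back: reduced form of f is (-14,0,-15)
g is negative-definite; reduce −g:
−g: translate: b→150 (≡1706 mod 778), so (389,1706,1871)→(389,150,15)
−g: flip: (389,150,15)→(15,-150,389)
−g: translate: b→0 (≡-150 mod 30), so (15,-150,389)→(15,0,14)
−g: flip: (15,0,14)→(14,0,15)
−g: reduced (well bottom): (14,0,15) with a≤c, −a<b≤a
flip sign back: reduced form of g is (-14,0,-15)
reduced forms (-14, 0, -15) vs (-14, 0, -15) ⇒ equivalent

yes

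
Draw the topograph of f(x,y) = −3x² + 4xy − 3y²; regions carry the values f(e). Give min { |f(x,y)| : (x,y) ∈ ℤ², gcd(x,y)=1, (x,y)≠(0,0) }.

translate: b→2 (≡-4 mod 6), so (3,-4,3)→(3,2,2)
flip: (3,2,2)→(2,-2,3)
translate: b→2 (≡-2 mod 4), so (2,-2,3)→(2,2,3)
reduced (well bottom): (2,2,3) with a≤c, −a<b≤a
well minimum |f| = |-2| = 2 (negative-definite)

2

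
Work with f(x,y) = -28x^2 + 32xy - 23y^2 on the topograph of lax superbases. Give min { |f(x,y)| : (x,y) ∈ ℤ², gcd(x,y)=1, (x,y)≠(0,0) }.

translate: b→24 (≡-32 mod 56), so (28,-32,23)→(28,24,19)
flip: (28,24,19)→(19,-24,28)
translate: b→14 (≡-24 mod 38), so (19,-24,28)→(19,14,23)
reduced (well bottom): (19,14,23) with a≤c, −a<b≤a
well minimum |f| = |-19| = 19 (negative-definite)

19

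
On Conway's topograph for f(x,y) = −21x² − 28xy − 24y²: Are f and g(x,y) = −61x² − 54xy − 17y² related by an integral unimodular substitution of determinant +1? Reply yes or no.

D₁ = -1232, D₂ = -1232
f is negative-definite; reduce −f:
−f: translate: b→-14 (≡28 mod 42), so (21,28,24)→(21,-14,17)
−f: flip: (21,-14,17)→(17,14,21)
−f: reduced (well bottom): (17,14,21) with a≤c, −a<b≤a
flip sign back: reduced form of f is (-17,-14,-21)
g is negative-definite; reduce −g:
−g: flip: (61,54,17)→(17,-54,61)
−g: translate: b→14 (≡-54 mod 34), so (17,-54,61)→(17,14,21)
−g: reduced (well bottom): (17,14,21) with a≤c, −a<b≤a
flip sign back: reduced form of g is (-17,-14,-21)
reduced forms (-17, -14, -21) vs (-17, -14, -21) ⇒ equivalent

yes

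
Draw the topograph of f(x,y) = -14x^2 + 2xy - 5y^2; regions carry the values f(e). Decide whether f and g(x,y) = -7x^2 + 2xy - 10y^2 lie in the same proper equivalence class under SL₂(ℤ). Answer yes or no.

D₁ = -276, D₂ = -276
f is negative-definite; reduce −f:
−f: flip: (14,-2,5)→(5,2,14)
−f: reduced (well bottom): (5,2,14) with a≤c, −a<b≤a
flip sign back: reduced form of f is (-5,-2,-14)
g is negative-definite; reduce −g:
−g: reduced (well bottom): (7,-2,10) with a≤c, −a<b≤a
flip sign back: reduced form of g is (-7,2,-10)
reduced forms (-5, -2, -14) vs (-7, 2, -10) ⇒ inequivalent

no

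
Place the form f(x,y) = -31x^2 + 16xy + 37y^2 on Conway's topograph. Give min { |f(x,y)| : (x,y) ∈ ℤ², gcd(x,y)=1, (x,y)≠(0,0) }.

river: ρ → (37,58,-10)
river: ρ → (-10,62,25)
river: ρ → (25,38,-34)
river: ρ → (-34,30,29)
river: ρ → (29,28,-35)
river: ρ → (-35,42,22)
river: ρ → (22,46,-31)
river: ρ → (-31,16,37)
closes: descent 0, river 8
min |a| on river = 10

10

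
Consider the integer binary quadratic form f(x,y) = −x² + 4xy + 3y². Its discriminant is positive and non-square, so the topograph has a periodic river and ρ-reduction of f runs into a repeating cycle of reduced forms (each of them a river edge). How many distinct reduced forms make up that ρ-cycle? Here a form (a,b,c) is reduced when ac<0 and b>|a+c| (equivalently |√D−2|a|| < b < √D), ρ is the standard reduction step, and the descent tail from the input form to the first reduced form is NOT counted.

D = 28, ⌊√D⌋ = 5
river: ρ → (3,2,-2)
river: ρ → (-2,2,3)
river: ρ → (3,4,-1)
river: ρ → (-1,4,3)
ρ-cycle length = 4 (tail of 0 descent steps not counted)

4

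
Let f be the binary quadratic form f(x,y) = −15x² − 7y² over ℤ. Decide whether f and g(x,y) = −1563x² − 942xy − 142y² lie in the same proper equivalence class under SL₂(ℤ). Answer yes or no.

D₁ = -420, D₂ = -420
f is negative-definite; reduce −f:
−f: flip: (15,0,7)→(7,0,15)
−f: reduced (well bottom): (7,0,15) with a≤c, −a<b≤a
flip sign back: reduced form of f is (-7,0,-15)
g is negative-definite; reduce −g:
−g: flip: (1563,942,142)→(142,-942,1563)
−g: translate: b→-90 (≡-942 mod 284), so (142,-942,1563)→(142,-90,15)
−g: flip: (142,-90,15)→(15,90,142)
−g: translate: b→0 (≡90 mod 30), so (15,90,142)→(15,0,7)
−g: flip: (15,0,7)→(7,0,15)
−g: reduced (well bottom): (7,0,15) with a≤c, −a<b≤a
flip sign back: reduced form of g is (-7,0,-15)
reduced forms (-7, 0, -15) vs (-7, 0, -15) ⇒ equivalent

yes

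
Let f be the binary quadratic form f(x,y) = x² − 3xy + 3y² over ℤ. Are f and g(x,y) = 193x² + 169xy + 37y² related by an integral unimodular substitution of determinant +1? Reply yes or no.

D₁ = -3, D₂ = -3
f: translate: b→1 (≡-3 mod 2), so (1,-3,3)→(1,1,1)
f: reduced (well bottom): (1,1,1) with a≤c, −a<b≤a
g: flip: (193,169,37)→(37,-169,193)
g: translate: b→-21 (≡-169 mod 74), so (37,-169,193)→(37,-21,3)
g: flip: (37,-21,3)→(3,21,37)
g: translate: b→3 (≡21 mod 6), so (3,21,37)→(3,3,1)
g: flip: (3,3,1)→(1,-3,3)
g: translate: b→1 (≡-3 mod 2), so (1,-3,3)→(1,1,1)
g: reduced (well bottom): (1,1,1) with a≤c, −a<b≤a
reduced forms (1, 1, 1) vs (1, 1, 1) ⇒ equivalent

yes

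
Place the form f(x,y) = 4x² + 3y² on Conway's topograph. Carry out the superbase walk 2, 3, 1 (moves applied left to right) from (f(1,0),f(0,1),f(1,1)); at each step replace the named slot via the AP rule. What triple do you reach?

start (4,3,7) = (f(1,0),f(0,1),f(1,1))
replace slot 2: 2·(4+7) − 3 = 19 → (4,19,7)
replace slot 3: 2·(4+19) − 7 = 39 → (4,19,39)
replace slot 1: 2·(19+39) − 4 = 112 → (112,19,39)

112,19,39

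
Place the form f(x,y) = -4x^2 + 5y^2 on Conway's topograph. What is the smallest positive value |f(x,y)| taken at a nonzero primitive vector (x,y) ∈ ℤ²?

descent: ρ → (5,0,-4)
descent: ρ → (-4,8,1)  [lands on river]
river: ρ → (1,8,-4)
closes: descent 2, river 2
min |a| on river = 1

1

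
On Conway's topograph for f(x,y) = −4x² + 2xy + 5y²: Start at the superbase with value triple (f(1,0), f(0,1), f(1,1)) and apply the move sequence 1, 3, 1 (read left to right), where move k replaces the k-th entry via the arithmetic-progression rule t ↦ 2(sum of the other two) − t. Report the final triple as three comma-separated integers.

start (-4,5,3) = (f(1,0),f(0,1),f(1,1))
replace slot 1: 2·(5+3) − (-4) = 20 → (20,5,3)
replace slot 3: 2·(20+5) − 3 = 47 → (20,5,47)
replace slot 1: 2·(5+47) − 20 = 84 → (84,5,47)

84,5,47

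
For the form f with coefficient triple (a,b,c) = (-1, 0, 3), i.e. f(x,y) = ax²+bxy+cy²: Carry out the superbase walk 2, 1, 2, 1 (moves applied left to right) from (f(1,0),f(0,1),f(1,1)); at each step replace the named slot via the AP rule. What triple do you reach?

start (-1,3,2) = (f(1,0),f(0,1),f(1,1))
replace slot 2: 2·((-1)+2) − 3 = -1 → (-1,-1,2)
replace slot 1: 2·((-1)+2) − (-1) = 3 → (3,-1,2)
replace slot 2: 2·(3+2) − (-1) = 11 → (3,11,2)
replace slot 1: 2·(11+2) − 3 = 23 → (23,11,2)

23,11,2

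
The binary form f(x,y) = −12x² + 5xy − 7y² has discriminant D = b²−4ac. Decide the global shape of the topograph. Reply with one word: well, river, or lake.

D = b²−4ac = 5² − 4·(-12)·(-7) = -311
D < 0 ⇒ definite ⇒ every region one sign ⇒ single well

well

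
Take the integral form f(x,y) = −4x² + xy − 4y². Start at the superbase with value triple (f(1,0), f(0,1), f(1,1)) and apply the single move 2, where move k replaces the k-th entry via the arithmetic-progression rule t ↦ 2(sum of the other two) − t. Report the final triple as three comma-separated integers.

start (-4,-4,-7) = (f(1,0),f(0,1),f(1,1))
replace slot 2: 2·((-4)+(-7)) − (-4) = -18 → (-4,-18,-7)

-4,-18,-7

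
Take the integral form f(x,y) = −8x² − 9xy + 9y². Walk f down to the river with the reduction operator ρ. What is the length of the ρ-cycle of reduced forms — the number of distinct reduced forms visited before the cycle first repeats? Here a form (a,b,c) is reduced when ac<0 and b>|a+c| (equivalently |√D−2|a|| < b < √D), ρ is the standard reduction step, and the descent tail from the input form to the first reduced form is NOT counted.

D = 369, ⌊√D⌋ = 19
descent: ρ → (9,9,-8)  [lands on river]
river: ρ → (-8,7,10)
river: ρ → (10,13,-5)
river: ρ → (-5,17,4)
river: ρ → (4,15,-9)
river: ρ → (-9,3,10)
river: ρ → (10,17,-2)
river: ρ → (-2,19,1)
river: ρ → (1,19,-2)
river: ρ → (-2,17,10)
river: ρ → (10,3,-9)
river: ρ → (-9,15,4)
river: ρ → (4,17,-5)
river: ρ → (-5,13,10)
river: ρ → (10,7,-8)
river: ρ → (-8,9,9)
ρ-cycle length = 16 (tail of 1 descent step not counted)

16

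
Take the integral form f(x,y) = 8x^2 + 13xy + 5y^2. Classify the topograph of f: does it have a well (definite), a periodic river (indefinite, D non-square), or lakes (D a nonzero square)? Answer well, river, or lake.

D = b²−4ac = 13² − 4·8·5 = 9
D = 3² is a perfect square ⇒ form factors over ℤ ⇒ lakes

lake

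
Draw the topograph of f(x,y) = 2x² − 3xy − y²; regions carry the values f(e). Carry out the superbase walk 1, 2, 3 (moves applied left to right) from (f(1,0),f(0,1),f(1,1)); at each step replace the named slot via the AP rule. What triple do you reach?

start (2,-1,-2) = (f(1,0),f(0,1),f(1,1))
replace slot 1: 2·((-1)+(-2)) − 2 = -8 → (-8,-1,-2)
replace slot 2: 2·((-8)+(-2)) − (-1) = -19 → (-8,-19,-2)
replace slot 3: 2·((-8)+(-19)) − (-2) = -52 → (-8,-19,-52)

-8,-19,-52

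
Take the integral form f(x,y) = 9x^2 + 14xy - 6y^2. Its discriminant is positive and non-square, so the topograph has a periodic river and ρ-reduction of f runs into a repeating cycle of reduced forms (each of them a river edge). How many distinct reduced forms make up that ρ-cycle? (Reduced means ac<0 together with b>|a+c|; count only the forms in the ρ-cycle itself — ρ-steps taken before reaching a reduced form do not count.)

D = 412, ⌊√D⌋ = 20
river: ρ → (-6,10,13)
river: ρ → (13,16,-3)
river: ρ → (-3,20,1)
river: ρ → (1,20,-3)
river: ρ → (-3,16,13)
river: ρ → (13,10,-6)
river: ρ → (-6,14,9)
river: ρ → (9,4,-11)
river: ρ → (-11,18,2)
river: ρ → (2,18,-11)
river: ρ → (-11,4,9)
river: ρ → (9,14,-6)
ρ-cycle length = 12 (tail of 0 descent steps not counted)

12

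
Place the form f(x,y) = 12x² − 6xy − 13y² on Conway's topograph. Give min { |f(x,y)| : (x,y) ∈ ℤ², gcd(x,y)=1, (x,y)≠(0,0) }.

descent: ρ → (-13,6,12)  [lands on river]
river: ρ → (12,18,-7)
river: ρ → (-7,24,3)
river: ρ → (3,24,-7)
river: ρ → (-7,18,12)
river: ρ → (12,6,-13)
river: ρ → (-13,20,5)
river: ρ → (5,20,-13)
closes: descent 1, river 8
min |a| on river = 3

3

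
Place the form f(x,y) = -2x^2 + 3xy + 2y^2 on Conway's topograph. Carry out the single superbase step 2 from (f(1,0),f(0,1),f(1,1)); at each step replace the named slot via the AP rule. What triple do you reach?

start (-2,2,3) = (f(1,0),f(0,1),f(1,1))
replace slot 2: 2·((-2)+3) − 2 = 0 → (-2,0,3)

-2,0,3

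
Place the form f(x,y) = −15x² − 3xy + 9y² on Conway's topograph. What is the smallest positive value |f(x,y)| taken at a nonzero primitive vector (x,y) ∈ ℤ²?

descent: ρ → (9,21,-3)  [lands on river]
river: ρ → (-3,21,9)
river: ρ → (9,15,-9)
river: ρ → (-9,21,3)
river: ρ → (3,21,-9)
river: ρ → (-9,15,9)
closes: descent 1, river 6
min |a| on river = 3

3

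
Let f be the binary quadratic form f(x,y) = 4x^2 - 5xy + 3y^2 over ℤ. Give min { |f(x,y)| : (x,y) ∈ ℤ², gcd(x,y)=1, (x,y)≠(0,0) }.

translate: b→3 (≡-5 mod 8), so (4,-5,3)→(4,3,2)
flip: (4,3,2)→(2,-3,4)
translate: b→1 (≡-3 mod 4), so (2,-3,4)→(2,1,3)
reduced (well bottom): (2,1,3) with a≤c, −a<b≤a
well minimum = a = 2

2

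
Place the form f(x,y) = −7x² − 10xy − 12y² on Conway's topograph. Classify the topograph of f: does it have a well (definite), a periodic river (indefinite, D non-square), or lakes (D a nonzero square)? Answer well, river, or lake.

D = b²−4ac = (-10)² − 4·(-7)·(-12) = -236
D < 0 ⇒ definite ⇒ every region one sign ⇒ single well

well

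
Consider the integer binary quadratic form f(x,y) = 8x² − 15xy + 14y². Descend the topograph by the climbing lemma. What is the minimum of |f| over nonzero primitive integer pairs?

translate: b→1 (≡-15 mod 16), so (8,-15,14)→(8,1,7)
flip: (8,1,7)→(7,-1,8)
reduced (well bottom): (7,-1,8) with a≤c, −a<b≤a
well minimum = a = 7

7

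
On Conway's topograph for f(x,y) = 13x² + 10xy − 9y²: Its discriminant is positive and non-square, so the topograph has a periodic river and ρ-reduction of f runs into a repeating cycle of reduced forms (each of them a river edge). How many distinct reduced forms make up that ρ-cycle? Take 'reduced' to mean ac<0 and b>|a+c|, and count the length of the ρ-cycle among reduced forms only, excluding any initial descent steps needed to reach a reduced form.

D = 568, ⌊√D⌋ = 23
river: ρ → (-9,8,14)
river: ρ → (14,20,-3)
river: ρ → (-3,22,7)
river: ρ → (7,20,-6)
river: ρ → (-6,16,13)
river: ρ → (13,10,-9)
ρ-cycle length = 6 (tail of 0 descent steps not counted)

6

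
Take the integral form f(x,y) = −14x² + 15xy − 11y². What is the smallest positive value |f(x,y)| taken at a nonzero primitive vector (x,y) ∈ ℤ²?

translate: b→13 (≡-15 mod 28), so (14,-15,11)→(14,13,10)
flip: (14,13,10)→(10,-13,14)
translate: b→7 (≡-13 mod 20), so (10,-13,14)→(10,7,11)
reduced (well bottom): (10,7,11) with a≤c, −a<b≤a
well minimum |f| = |-10| = 10 (negative-definite)

10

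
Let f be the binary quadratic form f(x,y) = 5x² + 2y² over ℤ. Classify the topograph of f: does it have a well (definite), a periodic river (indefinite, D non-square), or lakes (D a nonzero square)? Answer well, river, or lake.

D = b²−4ac = 0² − 4·5·2 = -40
D < 0 ⇒ definite ⇒ every region one sign ⇒ single well

well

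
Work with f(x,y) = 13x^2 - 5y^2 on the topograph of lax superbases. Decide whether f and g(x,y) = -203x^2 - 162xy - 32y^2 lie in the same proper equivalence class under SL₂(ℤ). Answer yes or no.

D₁ = 260, D₂ = 260
river cycle of f (length 10): (-5, 10, 8), (8, 6, -7), (-7, 8, 7), (7, 6, -8), (-8, 10, 5), (5, 10, -8), (-8, 6, 7), (7, 8, -7), (-7, 6, 8), (8, 10, -5)
river cycle of g (length 10): (-5, 10, 8), (8, 6, -7), (-7, 8, 7), (7, 6, -8), (-8, 10, 5), (5, 10, -8), (-8, 6, 7), (7, 8, -7), (-7, 6, 8), (8, 10, -5)
cycles coincide ⇒ equivalent

yes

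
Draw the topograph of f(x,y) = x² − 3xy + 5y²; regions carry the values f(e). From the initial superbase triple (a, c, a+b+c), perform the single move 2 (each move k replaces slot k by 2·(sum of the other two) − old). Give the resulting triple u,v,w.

start (1,5,3) = (f(1,0),f(0,1),f(1,1))
replace slot 2: 2·(1+3) − 5 = 3 → (1,3,3)

1,3,3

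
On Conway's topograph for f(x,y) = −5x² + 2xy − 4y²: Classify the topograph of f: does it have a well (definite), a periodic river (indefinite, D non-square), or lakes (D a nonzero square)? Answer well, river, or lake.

D = b²−4ac = 2² − 4·(-5)·(-4) = -76
D < 0 ⇒ definite ⇒ every region one sign ⇒ single well

well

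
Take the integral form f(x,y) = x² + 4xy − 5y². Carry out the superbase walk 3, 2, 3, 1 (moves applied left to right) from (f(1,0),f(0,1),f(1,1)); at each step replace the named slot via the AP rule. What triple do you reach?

start (1,-5,0) = (f(1,0),f(0,1),f(1,1))
replace slot 3: 2·(1+(-5)) − 0 = -8 → (1,-5,-8)
replace slot 2: 2·(1+(-8)) − (-5) = -9 → (1,-9,-8)
replace slot 3: 2·(1+(-9)) − (-8) = -8 → (1,-9,-8)
replace slot 1: 2·((-9)+(-8)) − 1 = -35 → (-35,-9,-8)

-35,-9,-8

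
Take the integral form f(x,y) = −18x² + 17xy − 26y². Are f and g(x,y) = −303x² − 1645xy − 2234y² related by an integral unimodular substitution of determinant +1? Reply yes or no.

D₁ = -1583, D₂ = -1583
f is negative-definite; reduce −f:
−f: reduced (well bottom): (18,-17,26) with a≤c, −a<b≤a
flip sign back: reduced form of f is (-18,17,-26)
g is negative-definite; reduce −g:
−g: translate: b→-173 (≡1645 mod 606), so (303,1645,2234)→(303,-173,26)
−g: flip: (303,-173,26)→(26,173,303)
−g: translate: b→17 (≡173 mod 52), so (26,173,303)→(26,17,18)
−g: flip: (26,17,18)→(18,-17,26)
−g: reduced (well bottom): (18,-17,26) with a≤c, −a<b≤a
flip sign back: reduced form of g is (-18,17,-26)
reduced forms (-18, 17, -26) vs (-18, 17, -26) ⇒ equivalent

yes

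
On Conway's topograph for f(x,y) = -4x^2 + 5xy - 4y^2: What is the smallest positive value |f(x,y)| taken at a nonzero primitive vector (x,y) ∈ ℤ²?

translate: b→3 (≡-5 mod 8), so (4,-5,4)→(4,3,3)
flip: (4,3,3)→(3,-3,4)
translate: b→3 (≡-3 mod 6), so (3,-3,4)→(3,3,4)
reduced (well bottom): (3,3,4) with a≤c, −a<b≤a
well minimum |f| = |-3| = 3 (negative-definite)

3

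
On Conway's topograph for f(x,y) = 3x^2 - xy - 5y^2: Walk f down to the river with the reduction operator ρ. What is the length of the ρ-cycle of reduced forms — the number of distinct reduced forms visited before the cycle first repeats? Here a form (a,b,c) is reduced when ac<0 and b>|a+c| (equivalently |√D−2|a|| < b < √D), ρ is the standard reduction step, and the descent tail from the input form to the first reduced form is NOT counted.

D = 61, ⌊√D⌋ = 7
descent: ρ → (-5,1,3)
descent: ρ → (3,5,-3)  [lands on river]
river: ρ → (-3,7,1)
river: ρ → (1,7,-3)
river: ρ → (-3,5,3)
river: ρ → (3,7,-1)
river: ρ → (-1,7,3)
ρ-cycle length = 6 (tail of 2 descent steps not counted)

6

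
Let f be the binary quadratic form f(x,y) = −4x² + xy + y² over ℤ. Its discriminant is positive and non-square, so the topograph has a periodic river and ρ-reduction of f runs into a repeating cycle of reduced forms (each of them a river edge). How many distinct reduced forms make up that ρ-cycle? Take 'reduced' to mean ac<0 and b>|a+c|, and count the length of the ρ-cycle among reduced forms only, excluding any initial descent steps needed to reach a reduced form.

D = 17, ⌊√D⌋ = 4
descent: ρ → (1,3,-2)  [lands on river]
river: ρ → (-2,1,2)
river: ρ → (2,3,-1)
river: ρ → (-1,3,2)
river: ρ → (2,1,-2)
river: ρ → (-2,3,1)
ρ-cycle length = 6 (tail of 1 descent step not counted)

6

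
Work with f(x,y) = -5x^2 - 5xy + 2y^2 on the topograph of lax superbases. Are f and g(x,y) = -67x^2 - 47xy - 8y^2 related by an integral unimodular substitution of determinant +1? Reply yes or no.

D₁ = 65, D₂ = 65
river cycle of f (length 6): (2, 5, -5), (-5, 5, 2), (2, 7, -2), (-2, 5, 5), (5, 5, -2), (-2, 7, 2)
river cycle of g (length 6): (2, 5, -5), (-5, 5, 2), (2, 7, -2), (-2, 5, 5), (5, 5, -2), (-2, 7, 2)
cycles coincide ⇒ equivalent

yes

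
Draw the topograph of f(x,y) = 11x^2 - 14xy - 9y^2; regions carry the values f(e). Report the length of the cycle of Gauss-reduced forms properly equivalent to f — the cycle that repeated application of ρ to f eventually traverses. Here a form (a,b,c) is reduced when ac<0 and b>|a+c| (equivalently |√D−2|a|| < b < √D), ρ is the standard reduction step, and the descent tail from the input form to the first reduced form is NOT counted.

D = 592, ⌊√D⌋ = 24
descent: ρ → (-9,14,11)  [lands on river]
river: ρ → (11,8,-12)
river: ρ → (-12,16,7)
river: ρ → (7,12,-16)
river: ρ → (-16,20,3)
river: ρ → (3,22,-9)
ρ-cycle length = 6 (tail of 1 descent step not counted)

6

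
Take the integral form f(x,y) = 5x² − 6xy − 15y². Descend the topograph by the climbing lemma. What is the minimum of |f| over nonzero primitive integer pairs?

descent: ρ → (-15,6,5)
descent: ρ → (5,14,-7)  [lands on river]
river: ρ → (-7,14,5)
river: ρ → (5,16,-4)
river: ρ → (-4,16,5)
closes: descent 2, river 4
min |a| on river = 4

4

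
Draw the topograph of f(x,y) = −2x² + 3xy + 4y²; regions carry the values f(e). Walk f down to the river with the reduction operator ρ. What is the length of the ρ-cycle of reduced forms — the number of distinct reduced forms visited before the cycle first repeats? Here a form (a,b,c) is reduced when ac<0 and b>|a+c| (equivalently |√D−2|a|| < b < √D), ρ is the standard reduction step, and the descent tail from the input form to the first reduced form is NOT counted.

D = 41, ⌊√D⌋ = 6
river: ρ → (4,5,-1)
river: ρ → (-1,5,4)
river: ρ → (4,3,-2)
river: ρ → (-2,5,2)
river: ρ → (2,3,-4)
river: ρ → (-4,5,1)
river: ρ → (1,5,-4)
river: ρ → (-4,3,2)
river: ρ → (2,5,-2)
river: ρ → (-2,3,4)
ρ-cycle length = 10 (tail of 0 descent steps not counted)

10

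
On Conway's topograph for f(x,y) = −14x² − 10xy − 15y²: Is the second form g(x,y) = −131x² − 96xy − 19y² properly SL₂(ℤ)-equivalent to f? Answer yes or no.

D₁ = -740, D₂ = -740
f is negative-definite; reduce −f:
−f: reduced (well bottom): (14,10,15) with a≤c, −a<b≤a
flip sign back: reduced form of f is (-14,-10,-15)
g is negative-definite; reduce −g:
−g: flip: (131,96,19)→(19,-96,131)
−g: translate: b→18 (≡-96 mod 38), so (19,-96,131)→(19,18,14)
−g: flip: (19,18,14)→(14,-18,19)
−g: translate: b→10 (≡-18 mod 28), so (14,-18,19)→(14,10,15)
−g: reduced (well bottom): (14,10,15) with a≤c, −a<b≤a
flip sign back: reduced form of g is (-14,-10,-15)
reduced forms (-14, -10, -15) vs (-14, -10, -15) ⇒ equivalent

yes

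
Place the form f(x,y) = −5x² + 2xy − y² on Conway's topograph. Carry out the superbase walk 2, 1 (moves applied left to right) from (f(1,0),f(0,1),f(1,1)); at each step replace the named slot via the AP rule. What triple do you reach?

start (-5,-1,-4) = (f(1,0),f(0,1),f(1,1))
replace slot 2: 2·((-5)+(-4)) − (-1) = -17 → (-5,-17,-4)
replace slot 1: 2·((-17)+(-4)) − (-5) = -37 → (-37,-17,-4)

-37,-17,-4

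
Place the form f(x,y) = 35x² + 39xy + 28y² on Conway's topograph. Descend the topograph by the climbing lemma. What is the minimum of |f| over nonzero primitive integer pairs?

translate: b→-31 (≡39 mod 70), so (35,39,28)→(35,-31,24)
flip: (35,-31,24)→(24,31,35)
translate: b→-17 (≡31 mod 48), so (24,31,35)→(24,-17,28)
reduced (well bottom): (24,-17,28) with a≤c, −a<b≤a
well minimum = a = 24

24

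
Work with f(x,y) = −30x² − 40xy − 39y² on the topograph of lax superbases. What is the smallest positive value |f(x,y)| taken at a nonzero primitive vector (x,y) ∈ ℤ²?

translate: b→-20 (≡40 mod 60), so (30,40,39)→(30,-20,29)
flip: (30,-20,29)→(29,20,30)
reduced (well bottom): (29,20,30) with a≤c, −a<b≤a
well minimum |f| = |-29| = 29 (negative-definite)

29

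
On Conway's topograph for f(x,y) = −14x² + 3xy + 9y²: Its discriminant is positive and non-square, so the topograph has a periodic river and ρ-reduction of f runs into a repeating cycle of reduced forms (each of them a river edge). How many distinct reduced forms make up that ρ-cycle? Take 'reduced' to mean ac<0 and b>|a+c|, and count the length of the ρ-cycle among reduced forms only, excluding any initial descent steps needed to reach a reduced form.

D = 513, ⌊√D⌋ = 22
descent: ρ → (9,15,-8)  [lands on river]
river: ρ → (-8,17,7)
river: ρ → (7,11,-14)
river: ρ → (-14,17,4)
river: ρ → (4,15,-18)
river: ρ → (-18,21,1)
river: ρ → (1,21,-18)
river: ρ → (-18,15,4)
river: ρ → (4,17,-14)
river: ρ → (-14,11,7)
river: ρ → (7,17,-8)
river: ρ → (-8,15,9)
river: ρ → (9,21,-2)
river: ρ → (-2,19,19)
river: ρ → (19,19,-2)
river: ρ → (-2,21,9)
ρ-cycle length = 16 (tail of 1 descent step not counted)

16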